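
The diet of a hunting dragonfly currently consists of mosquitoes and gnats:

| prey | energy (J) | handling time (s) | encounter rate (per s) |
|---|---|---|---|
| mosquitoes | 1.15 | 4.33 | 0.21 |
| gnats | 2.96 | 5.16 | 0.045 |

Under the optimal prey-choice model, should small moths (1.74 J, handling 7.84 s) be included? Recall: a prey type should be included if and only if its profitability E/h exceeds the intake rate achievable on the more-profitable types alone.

Yes

Intake rate on the current diet: R = (0.21×1.15 + 0.045×2.96) / (1 + 0.21×4.33 + 0.045×5.16) = 0.3747/2.141 = 0.175 J/s.
small moths: E/h = 1.74/7.84 = 0.2219 J/s.
Since 0.2219 > R, including small moths increases the long-run rate.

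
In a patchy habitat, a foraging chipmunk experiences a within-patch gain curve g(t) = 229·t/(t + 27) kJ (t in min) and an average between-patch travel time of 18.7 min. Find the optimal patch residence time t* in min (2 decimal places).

22.47 min

Maximise g(t)/(T+t): set derivative to zero → g'(t)(T+t) = g(t).
g'(t) = 229·27/(t + 27)². Setting 229·27/(t+27)² = 229t/[(t+27)(18.7+t)] gives 27(18.7+t) = t(t+27), so t² = 27×18.7 = 504.9.
t* = √504.9 = 22.47 min.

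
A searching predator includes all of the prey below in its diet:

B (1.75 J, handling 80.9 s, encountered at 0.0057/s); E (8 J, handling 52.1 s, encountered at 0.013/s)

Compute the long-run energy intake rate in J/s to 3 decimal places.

0.053 J/s

Energy encountered per unit search time: 0.0057×1.75 + 0.013×8 = 0.114 J/s.
Handling time per unit search time: 0.0057×80.9 + 0.013×52.1 = 1.138.
Rate = 0.114/(1 + 1.138) = 0.0533 J/s.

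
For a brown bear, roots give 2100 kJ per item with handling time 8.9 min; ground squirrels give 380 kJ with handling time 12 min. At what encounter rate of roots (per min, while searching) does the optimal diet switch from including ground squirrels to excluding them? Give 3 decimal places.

0.017 per min

The zero-one rule: include ground squirrels iff E₂/h₂ > λE₁/(1+λh₁). Equality gives the switch point.
λE₁h₂ = E₂ + λE₂h₁ ⇒ λ = E₂/(E₁h₂ − E₂h₁) = 380/(2.52e+04 − 3382) = 0.01742 per min.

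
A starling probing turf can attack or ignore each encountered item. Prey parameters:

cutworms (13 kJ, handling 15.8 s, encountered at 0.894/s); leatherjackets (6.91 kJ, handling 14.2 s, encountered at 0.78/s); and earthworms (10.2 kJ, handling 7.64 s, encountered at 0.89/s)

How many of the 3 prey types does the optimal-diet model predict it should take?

E/h in descending order: earthworms 1.34, cutworms 0.823, leatherjackets 0.487 kJ/s. The optimal diet is the largest prefix of this list for which every included type satisfies E_i/h_i > R on the types above it.
Rate on top 1: 1.164. cutworms: 0.823 < 1.164 → exclude; stop.
Optimal diet: earthworms — 1 of 3 types.

1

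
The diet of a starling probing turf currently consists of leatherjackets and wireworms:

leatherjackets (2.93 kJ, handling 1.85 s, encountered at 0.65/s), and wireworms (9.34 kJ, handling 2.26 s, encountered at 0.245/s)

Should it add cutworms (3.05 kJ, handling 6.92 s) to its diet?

No

On leatherjackets and wireworms alone, R = ΣλE/(1+Σλh) = 4.193/2.756 = 1.521 kJ/s.
Profitability of cutworms: 3.05/6.92 = 0.4408 kJ/s.
Since 0.4408 < R, time spent handling cutworms is better spent searching.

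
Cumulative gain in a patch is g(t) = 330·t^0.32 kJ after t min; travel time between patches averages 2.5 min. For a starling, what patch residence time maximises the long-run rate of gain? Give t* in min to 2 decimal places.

1.18 min

Optimal t* satisfies g'(t*) = g(t*)/(T + t*).
g'(t) = 0.32·330·t^-0.68. Setting 0.32·330·t^-0.68 = 330·t^0.32/(2.5+t) gives 0.32(2.5+t) = t, so 0.68·t = 0.32×2.5.
t* = 0.32×2.5/0.68 = 1.176 min.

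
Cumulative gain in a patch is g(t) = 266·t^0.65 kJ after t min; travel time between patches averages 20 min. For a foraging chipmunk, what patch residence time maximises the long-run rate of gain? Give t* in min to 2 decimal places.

37.14 min

Maximise g(t)/(T+t): set derivative to zero → g'(t)(T+t) = g(t).
g'(t) = 0.65·266·t^-0.35. Setting 0.65·266·t^-0.35 = 266·t^0.65/(20+t) gives 0.65(20+t) = t, so 0.35·t = 0.65×20.
t* = 0.65×20/0.35 = 37.14 min.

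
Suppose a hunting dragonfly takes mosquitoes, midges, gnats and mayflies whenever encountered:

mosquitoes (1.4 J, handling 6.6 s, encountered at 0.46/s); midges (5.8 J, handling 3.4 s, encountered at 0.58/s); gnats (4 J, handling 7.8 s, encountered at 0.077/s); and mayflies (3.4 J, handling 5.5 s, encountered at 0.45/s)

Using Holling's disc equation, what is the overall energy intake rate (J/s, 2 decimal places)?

0.64 J/s

R = Σλ_iE_i / (1 + Σλ_ih_i)
Numerator: 0.46×1.4 + 0.58×5.8 + 0.077×4 + 0.45×3.4 = 5.846
Denominator: 1 + 0.46×6.6 + 0.58×3.4 + 0.077×7.8 + 0.45×5.5 = 9.084
R = 5.846/9.084 = 0.6436 J/s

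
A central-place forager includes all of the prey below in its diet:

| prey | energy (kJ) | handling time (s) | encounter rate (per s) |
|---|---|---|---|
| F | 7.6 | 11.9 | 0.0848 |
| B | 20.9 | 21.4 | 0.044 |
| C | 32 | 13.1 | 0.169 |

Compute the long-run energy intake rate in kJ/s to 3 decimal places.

R = (0.0848×7.6 + 0.044×20.9 + 0.169×32) / (1 + 0.0848×11.9 + 0.044×21.4 + 0.169×13.1) = 6.972/5.165 = 1.35 kJ/s.

1.350 kJ/s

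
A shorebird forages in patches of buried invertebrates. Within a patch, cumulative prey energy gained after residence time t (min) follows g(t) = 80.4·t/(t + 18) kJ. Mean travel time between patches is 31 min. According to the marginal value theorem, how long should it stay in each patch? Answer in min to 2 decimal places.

By the marginal value theorem, leave when the instantaneous gain rate g'(t) equals the habitat-wide average g(t)/(T + t).
g'(t) = 80.4·18/(t + 18)². Setting 80.4·18/(t+18)² = 80.4t/[(t+18)(31+t)] gives 18(31+t) = t(t+18), so t² = 18×31 = 558.
t* = √558 = 23.62 min.

23.62 min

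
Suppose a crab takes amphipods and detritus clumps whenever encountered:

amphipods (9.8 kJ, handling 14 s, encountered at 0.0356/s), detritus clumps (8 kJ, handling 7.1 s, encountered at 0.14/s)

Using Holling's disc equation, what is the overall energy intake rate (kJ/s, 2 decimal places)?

Energy encountered per unit search time: 0.0356×9.8 + 0.14×8 = 1.469 kJ/s.
Handling time per unit search time: 0.0356×14 + 0.14×7.1 = 1.492.
Rate = 1.469/(1 + 1.492) = 0.5893 kJ/s.

0.59 kJ/s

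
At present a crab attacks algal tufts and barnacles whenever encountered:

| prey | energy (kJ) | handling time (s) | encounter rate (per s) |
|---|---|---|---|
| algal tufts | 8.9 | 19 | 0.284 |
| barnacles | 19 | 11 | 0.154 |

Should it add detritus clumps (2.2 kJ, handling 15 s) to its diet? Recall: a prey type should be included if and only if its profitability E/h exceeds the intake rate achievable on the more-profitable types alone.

Intake rate on the current diet: R = (0.284×8.9 + 0.154×19) / (1 + 0.284×19 + 0.154×11) = 5.454/8.09 = 0.6741 kJ/s.
detritus clumps: E/h = 2.2/15 = 0.1467 kJ/s.
0.1467 < 0.6741, so adding detritus clumps would lower the average — exclude it.

No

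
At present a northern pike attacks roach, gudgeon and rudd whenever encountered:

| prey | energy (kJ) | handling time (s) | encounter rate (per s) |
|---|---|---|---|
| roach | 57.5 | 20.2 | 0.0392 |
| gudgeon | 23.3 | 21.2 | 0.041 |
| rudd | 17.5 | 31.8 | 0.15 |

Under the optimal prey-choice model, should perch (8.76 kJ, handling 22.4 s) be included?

No

On roach, gudgeon and rudd alone, R = ΣλE/(1+Σλh) = 5.834/7.431 = 0.7851 kJ/s.
Profitability of perch: 8.76/22.4 = 0.3911 kJ/s.
0.3911 < 0.7851, so adding perch would lower the average — exclude it.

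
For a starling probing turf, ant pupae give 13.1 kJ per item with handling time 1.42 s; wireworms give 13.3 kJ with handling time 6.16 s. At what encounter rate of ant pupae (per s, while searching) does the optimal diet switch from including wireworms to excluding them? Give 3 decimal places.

At the threshold, the rate on ant pupae alone equals the profitability of wireworms: λ·13.1/(1 + λ·1.42) = 13.3/6.16 = 2.159.
Rearranging, λ(13.1 − 2.159×1.42) = 2.159, so λ = 2.159/10.03 = 0.2152 per s.

0.215 per s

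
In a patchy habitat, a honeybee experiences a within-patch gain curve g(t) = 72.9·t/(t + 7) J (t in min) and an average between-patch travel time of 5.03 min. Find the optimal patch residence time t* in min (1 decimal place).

5.9 min

By the marginal value theorem, leave when the instantaneous gain rate g'(t) equals the habitat-wide average g(t)/(T + t).
g'(t) = 72.9·7/(t + 7)². Setting 72.9·7/(t+7)² = 72.9t/[(t+7)(5.03+t)] gives 7(5.03+t) = t(t+7), so t² = 7×5.03 = 35.21.
t* = √35.21 = 5.934 min.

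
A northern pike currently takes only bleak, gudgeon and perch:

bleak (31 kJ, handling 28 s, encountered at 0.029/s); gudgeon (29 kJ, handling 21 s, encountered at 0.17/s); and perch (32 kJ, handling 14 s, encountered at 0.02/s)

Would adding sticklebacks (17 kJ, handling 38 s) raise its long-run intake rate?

No

On bleak, gudgeon and perch alone, R = ΣλE/(1+Σλh) = 6.469/5.662 = 1.143 kJ/s.
sticklebacks: E/h = 17/38 = 0.4474 kJ/s.
Since 0.4474 < R, time spent handling sticklebacks is better spent searching.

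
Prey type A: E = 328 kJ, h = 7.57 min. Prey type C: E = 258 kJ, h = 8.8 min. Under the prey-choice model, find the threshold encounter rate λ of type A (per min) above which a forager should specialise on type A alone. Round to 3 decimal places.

At the threshold, the rate on type A alone equals the profitability of type C: λ·328/(1 + λ·7.57) = 258/8.8 = 29.32.
Rearranging, λ(328 − 29.32×7.57) = 29.32, so λ = 29.32/106.1 = 0.2764 per min.

0.276 per min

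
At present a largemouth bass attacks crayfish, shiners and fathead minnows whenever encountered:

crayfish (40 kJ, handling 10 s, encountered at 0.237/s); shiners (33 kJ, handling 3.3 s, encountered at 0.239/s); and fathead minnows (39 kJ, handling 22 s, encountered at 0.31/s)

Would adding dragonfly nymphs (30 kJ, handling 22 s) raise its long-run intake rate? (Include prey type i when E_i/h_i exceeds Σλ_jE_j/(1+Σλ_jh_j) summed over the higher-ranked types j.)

No

On crayfish, shiners and fathead minnows alone, R = ΣλE/(1+Σλh) = 29.46/10.98 = 2.683 kJ/s.
dragonfly nymphs: E/h = 30/22 = 1.364 kJ/s.
Since 1.364 < R, time spent handling dragonfly nymphs is better spent searching.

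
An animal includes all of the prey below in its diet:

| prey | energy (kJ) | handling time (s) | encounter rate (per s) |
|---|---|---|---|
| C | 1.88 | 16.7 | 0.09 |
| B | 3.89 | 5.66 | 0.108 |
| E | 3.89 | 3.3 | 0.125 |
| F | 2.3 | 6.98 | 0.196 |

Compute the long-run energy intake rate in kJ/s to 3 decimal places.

Energy encountered per unit search time: 0.09×1.88 + 0.108×3.89 + 0.125×3.89 + 0.196×2.3 = 1.526 kJ/s.
Handling time per unit search time: 0.09×16.7 + 0.108×5.66 + 0.125×3.3 + 0.196×6.98 = 3.895.
Rate = 1.526/(1 + 3.895) = 0.3118 kJ/s.

0.312 kJ/s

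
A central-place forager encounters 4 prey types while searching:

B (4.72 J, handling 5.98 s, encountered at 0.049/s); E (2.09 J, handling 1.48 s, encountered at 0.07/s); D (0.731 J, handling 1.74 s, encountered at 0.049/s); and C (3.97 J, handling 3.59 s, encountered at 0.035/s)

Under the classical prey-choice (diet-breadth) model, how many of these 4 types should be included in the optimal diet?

Profitabilities (E/h, J/s): E 1.41, C 1.11, B 0.789, D 0.42. Add prey in this order while the next type's profitability exceeds the intake rate on those already taken.
Rate on top 1: 0.1326. C: 1.11 > 0.1326 → include.
Rate on top 2: 0.2321. B: 0.789 > 0.2321 → include.
Rate on top 3: 0.3393. D: 0.42 > 0.3393 → include.
Optimal diet: E, C, B, D — 4 of 4 types.

4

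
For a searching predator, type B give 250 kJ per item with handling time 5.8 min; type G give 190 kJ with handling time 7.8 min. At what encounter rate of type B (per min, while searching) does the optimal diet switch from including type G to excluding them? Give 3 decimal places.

0.224 per min

Drop type G once their profitability E₂/h₂ falls below the rate achievable on type B alone: E₂/h₂ = λE₁/(1 + λh₁).
Solve for λ: λE₁h₂ = E₂(1 + λh₁) → λ(E₁h₂ − E₂h₁) = E₂ → λ = E₂/(E₁h₂ − E₂h₁).
λ = 190/(250×7.8 − 190×5.8) = 190/848 = 0.2241 per min.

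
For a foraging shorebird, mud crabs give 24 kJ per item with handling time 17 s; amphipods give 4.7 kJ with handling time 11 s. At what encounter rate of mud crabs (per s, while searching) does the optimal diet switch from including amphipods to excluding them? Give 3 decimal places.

At the threshold, the rate on mud crabs alone equals the profitability of amphipods: λ·24/(1 + λ·17) = 4.7/11 = 0.4273.
Rearranging, λ(24 − 0.4273×17) = 0.4273, so λ = 0.4273/16.74 = 0.02553 per s.

0.026 per s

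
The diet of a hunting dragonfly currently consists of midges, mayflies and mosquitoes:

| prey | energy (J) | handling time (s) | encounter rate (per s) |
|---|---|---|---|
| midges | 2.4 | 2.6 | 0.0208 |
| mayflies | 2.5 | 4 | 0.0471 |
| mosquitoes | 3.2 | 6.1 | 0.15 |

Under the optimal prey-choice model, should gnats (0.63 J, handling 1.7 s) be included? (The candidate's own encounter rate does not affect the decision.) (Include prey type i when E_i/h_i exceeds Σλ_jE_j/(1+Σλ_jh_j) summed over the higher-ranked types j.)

Yes

On midges, mayflies and mosquitoes alone, R = ΣλE/(1+Σλh) = 0.6477/2.157 = 0.3002 J/s.
Profitability of gnats: 0.63/1.7 = 0.3706 J/s.
0.3706 > 0.3002, so adding gnats raises the average — include it.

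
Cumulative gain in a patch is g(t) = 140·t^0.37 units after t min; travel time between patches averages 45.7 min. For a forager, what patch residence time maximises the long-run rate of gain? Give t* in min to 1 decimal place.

Maximise g(t)/(T+t): set derivative to zero → g'(t)(T+t) = g(t).
g'(t) = 0.37·140·t^-0.63. Setting 0.37·140·t^-0.63 = 140·t^0.37/(45.7+t) gives 0.37(45.7+t) = t, so 0.63·t = 0.37×45.7.
t* = 0.37×45.7/0.63 = 26.84 min.

26.8 min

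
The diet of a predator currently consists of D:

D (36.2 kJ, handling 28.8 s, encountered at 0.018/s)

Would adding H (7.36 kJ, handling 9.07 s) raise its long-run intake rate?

Yes

Current rate: (0.018×36.2)/(1 + 0.018×28.8) = 0.4291 kJ/s.
Profitability of H: 7.36/9.07 = 0.8115 kJ/s.
0.8115 > 0.4291, so adding H raises the average — include it.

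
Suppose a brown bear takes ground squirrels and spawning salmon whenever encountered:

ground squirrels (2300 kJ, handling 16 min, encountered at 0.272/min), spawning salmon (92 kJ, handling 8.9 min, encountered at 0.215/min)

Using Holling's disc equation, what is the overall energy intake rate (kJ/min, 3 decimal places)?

R = (0.272×2300 + 0.215×92) / (1 + 0.272×16 + 0.215×8.9) = 645.4/7.266 = 88.83 kJ/min.

88.828 kJ/min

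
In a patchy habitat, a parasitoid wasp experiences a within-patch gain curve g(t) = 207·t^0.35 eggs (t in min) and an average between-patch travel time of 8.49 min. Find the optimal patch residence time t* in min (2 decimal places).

Optimal t* satisfies g'(t*) = g(t*)/(T + t*).
g'(t) = 0.35·207·t^-0.65. Setting 0.35·207·t^-0.65 = 207·t^0.35/(8.49+t) gives 0.35(8.49+t) = t, so 0.65·t = 0.35×8.49.
t* = 0.35×8.49/0.65 = 4.572 min.

4.57 min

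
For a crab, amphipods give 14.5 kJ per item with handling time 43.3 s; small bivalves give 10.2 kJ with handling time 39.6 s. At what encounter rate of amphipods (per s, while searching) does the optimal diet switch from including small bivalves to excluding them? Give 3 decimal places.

0.077 per s

Drop small bivalves once their profitability E₂/h₂ falls below the rate achievable on amphipods alone: E₂/h₂ = λE₁/(1 + λh₁).
Solve for λ: λE₁h₂ = E₂(1 + λh₁) → λ(E₁h₂ − E₂h₁) = E₂ → λ = E₂/(E₁h₂ − E₂h₁).
λ = 10.2/(14.5×39.6 − 10.2×43.3) = 10.2/132.5 = 0.07696 per s.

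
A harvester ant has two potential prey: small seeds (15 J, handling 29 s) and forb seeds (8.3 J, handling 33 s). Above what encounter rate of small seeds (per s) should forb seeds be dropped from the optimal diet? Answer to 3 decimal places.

0.033 per s

At the threshold, the rate on small seeds alone equals the profitability of forb seeds: λ·15/(1 + λ·29) = 8.3/33 = 0.2515.
Rearranging, λ(15 − 0.2515×29) = 0.2515, so λ = 0.2515/7.706 = 0.03264 per s.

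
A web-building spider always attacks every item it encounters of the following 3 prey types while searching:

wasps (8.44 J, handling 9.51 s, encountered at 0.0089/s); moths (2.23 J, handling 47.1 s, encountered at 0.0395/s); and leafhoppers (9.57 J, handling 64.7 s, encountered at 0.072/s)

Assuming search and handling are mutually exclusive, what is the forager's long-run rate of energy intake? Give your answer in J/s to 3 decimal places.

R = Σλ_iE_i / (1 + Σλ_ih_i)
Numerator: 0.0089×8.44 + 0.0395×2.23 + 0.072×9.57 = 0.8522
Denominator: 1 + 0.0089×9.51 + 0.0395×47.1 + 0.072×64.7 = 7.603
R = 0.8522/7.603 = 0.1121 J/s

0.112 J/s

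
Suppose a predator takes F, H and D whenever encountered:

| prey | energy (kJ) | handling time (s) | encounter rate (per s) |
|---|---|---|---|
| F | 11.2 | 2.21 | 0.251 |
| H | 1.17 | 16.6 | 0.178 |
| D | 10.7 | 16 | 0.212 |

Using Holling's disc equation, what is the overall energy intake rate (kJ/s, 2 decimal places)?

R = (0.251×11.2 + 0.178×1.17 + 0.212×10.7) / (1 + 0.251×2.21 + 0.178×16.6 + 0.212×16) = 5.288/7.902 = 0.6692 kJ/s.

0.67 kJ/s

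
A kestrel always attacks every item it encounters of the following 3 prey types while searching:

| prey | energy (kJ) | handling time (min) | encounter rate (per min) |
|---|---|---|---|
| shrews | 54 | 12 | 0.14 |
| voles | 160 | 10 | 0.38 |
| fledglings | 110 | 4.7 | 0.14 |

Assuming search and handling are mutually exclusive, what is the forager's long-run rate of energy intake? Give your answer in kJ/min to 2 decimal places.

Energy encountered per unit search time: 0.14×54 + 0.38×160 + 0.14×110 = 83.76 kJ/min.
Handling time per unit search time: 0.14×12 + 0.38×10 + 0.14×4.7 = 6.138.
Rate = 83.76/(1 + 6.138) = 11.73 kJ/min.

11.73 kJ/min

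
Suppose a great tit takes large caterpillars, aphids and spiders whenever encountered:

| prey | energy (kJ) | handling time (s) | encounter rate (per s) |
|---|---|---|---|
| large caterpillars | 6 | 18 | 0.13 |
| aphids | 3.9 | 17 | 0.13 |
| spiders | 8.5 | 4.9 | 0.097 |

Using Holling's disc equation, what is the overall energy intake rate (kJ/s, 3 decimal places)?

R = (0.13×6 + 0.13×3.9 + 0.097×8.5) / (1 + 0.13×18 + 0.13×17 + 0.097×4.9) = 2.111/6.025 = 0.3504 kJ/s.

0.350 kJ/s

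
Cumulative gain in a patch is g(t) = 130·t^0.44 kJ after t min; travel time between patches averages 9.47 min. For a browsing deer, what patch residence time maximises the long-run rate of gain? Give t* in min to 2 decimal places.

7.44 min

Maximise g(t)/(T+t): set derivative to zero → g'(t)(T+t) = g(t).
g'(t) = 0.44·130·t^-0.56. Setting 0.44·130·t^-0.56 = 130·t^0.44/(9.47+t) gives 0.44(9.47+t) = t, so 0.56·t = 0.44×9.47.
t* = 0.44×9.47/0.56 = 7.441 min.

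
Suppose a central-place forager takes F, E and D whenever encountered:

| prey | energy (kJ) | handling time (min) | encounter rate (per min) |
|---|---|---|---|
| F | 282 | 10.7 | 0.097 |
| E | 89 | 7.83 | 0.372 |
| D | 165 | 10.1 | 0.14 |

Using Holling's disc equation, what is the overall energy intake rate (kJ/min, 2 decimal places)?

13.13 kJ/min

R = Σλ_iE_i / (1 + Σλ_ih_i)
Numerator: 0.097×282 + 0.372×89 + 0.14×165 = 83.56
Denominator: 1 + 0.097×10.7 + 0.372×7.83 + 0.14×10.1 = 6.365
R = 83.56/6.365 = 13.13 kJ/min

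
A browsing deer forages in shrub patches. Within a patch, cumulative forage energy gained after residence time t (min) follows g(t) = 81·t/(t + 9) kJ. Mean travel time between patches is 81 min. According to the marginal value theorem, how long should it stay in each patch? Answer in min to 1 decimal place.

By the marginal value theorem, leave when the instantaneous gain rate g'(t) equals the habitat-wide average g(t)/(T + t).
g'(t) = 81·9/(t + 9)². Setting 81·9/(t+9)² = 81t/[(t+9)(81+t)] gives 9(81+t) = t(t+9), so t² = 9×81 = 729.
t* = √729 = 27 min.

27.0 min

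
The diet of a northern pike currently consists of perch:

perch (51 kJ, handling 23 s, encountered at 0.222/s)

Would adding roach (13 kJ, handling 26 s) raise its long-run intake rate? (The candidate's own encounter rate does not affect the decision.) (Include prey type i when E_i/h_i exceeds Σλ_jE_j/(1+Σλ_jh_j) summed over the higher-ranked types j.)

Current rate: (0.222×51)/(1 + 0.222×23) = 1.854 kJ/s.
roach: E/h = 13/26 = 0.5 kJ/s.
Since 0.5 < R, time spent handling roach is better spent searching.

No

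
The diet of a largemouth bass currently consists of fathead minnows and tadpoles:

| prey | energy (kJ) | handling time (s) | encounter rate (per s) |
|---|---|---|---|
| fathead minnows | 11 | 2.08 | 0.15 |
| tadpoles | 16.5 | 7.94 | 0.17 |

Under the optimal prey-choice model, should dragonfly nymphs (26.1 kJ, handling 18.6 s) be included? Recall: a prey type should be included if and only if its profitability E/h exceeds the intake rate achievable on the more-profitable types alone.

Current rate: (0.15×11 + 0.17×16.5)/(1 + 0.15×2.08 + 0.17×7.94) = 1.674 kJ/s.
dragonfly nymphs: E/h = 26.1/18.6 = 1.403 kJ/s.
Since 1.403 < R, time spent handling dragonfly nymphs is better spent searching.

No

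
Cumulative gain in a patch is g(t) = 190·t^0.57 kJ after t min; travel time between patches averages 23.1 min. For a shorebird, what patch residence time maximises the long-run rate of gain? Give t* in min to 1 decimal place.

Optimal t* satisfies g'(t*) = g(t*)/(T + t*).
g'(t) = 0.57·190·t^-0.43. Setting 0.57·190·t^-0.43 = 190·t^0.57/(23.1+t) gives 0.57(23.1+t) = t, so 0.43·t = 0.57×23.1.
t* = 0.57×23.1/0.43 = 30.62 min.

30.6 min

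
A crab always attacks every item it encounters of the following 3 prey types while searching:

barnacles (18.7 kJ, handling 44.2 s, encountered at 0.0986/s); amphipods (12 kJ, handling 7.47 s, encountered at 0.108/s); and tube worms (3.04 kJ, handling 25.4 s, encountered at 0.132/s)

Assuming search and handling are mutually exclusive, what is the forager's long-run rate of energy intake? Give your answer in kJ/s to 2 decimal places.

0.37 kJ/s

R = (0.0986×18.7 + 0.108×12 + 0.132×3.04) / (1 + 0.0986×44.2 + 0.108×7.47 + 0.132×25.4) = 3.541/9.518 = 0.3721 kJ/s.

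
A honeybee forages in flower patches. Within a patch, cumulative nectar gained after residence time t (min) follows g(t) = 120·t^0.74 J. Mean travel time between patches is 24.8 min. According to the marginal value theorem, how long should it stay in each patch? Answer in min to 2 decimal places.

Maximise g(t)/(T+t): set derivative to zero → g'(t)(T+t) = g(t).
g'(t) = 0.74·120·t^-0.26. Setting 0.74·120·t^-0.26 = 120·t^0.74/(24.8+t) gives 0.74(24.8+t) = t, so 0.26·t = 0.74×24.8.
t* = 0.74×24.8/0.26 = 70.58 min.

70.58 min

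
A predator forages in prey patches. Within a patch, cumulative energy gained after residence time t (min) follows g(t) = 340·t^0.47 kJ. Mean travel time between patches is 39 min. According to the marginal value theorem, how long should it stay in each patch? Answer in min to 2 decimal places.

Maximise g(t)/(T+t): set derivative to zero → g'(t)(T+t) = g(t).
g'(t) = 0.47·340·t^-0.53. Setting 0.47·340·t^-0.53 = 340·t^0.47/(39+t) gives 0.47(39+t) = t, so 0.53·t = 0.47×39.
t* = 0.47×39/0.53 = 34.58 min.

34.58 min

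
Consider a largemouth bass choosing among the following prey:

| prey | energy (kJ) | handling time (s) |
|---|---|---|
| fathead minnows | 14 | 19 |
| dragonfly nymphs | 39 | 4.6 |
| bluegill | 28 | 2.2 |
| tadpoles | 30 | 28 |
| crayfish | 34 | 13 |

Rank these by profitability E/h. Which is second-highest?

Profitability E/h (kJ/s): fathead minnows = 14/19 = 0.737, dragonfly nymphs = 39/4.6 = 8.48, bluegill = 28/2.2 = 12.7, tadpoles = 30/28 = 1.07, crayfish = 34/13 = 2.62.
Ranked: bluegill > dragonfly nymphs > crayfish > tadpoles > fathead minnows.

dragonfly nymphs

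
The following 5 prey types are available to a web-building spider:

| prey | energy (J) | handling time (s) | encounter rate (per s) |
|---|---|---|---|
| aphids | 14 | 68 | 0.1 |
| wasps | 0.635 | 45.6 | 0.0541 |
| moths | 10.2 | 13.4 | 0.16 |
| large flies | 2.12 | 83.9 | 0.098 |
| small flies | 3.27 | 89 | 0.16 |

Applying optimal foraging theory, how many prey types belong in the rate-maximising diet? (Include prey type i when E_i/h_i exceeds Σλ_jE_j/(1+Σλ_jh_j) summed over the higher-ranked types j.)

E/h in descending order: moths 0.761, aphids 0.206, small flies 0.0367, large flies 0.0253, wasps 0.0139 J/s. The optimal diet is the largest prefix of this list for which every included type satisfies E_i/h_i > R on the types above it.
Rate on top 1: 0.5191. aphids: 0.206 < 0.5191 → exclude; stop.
Optimal diet: moths — 1 of 5 types.

1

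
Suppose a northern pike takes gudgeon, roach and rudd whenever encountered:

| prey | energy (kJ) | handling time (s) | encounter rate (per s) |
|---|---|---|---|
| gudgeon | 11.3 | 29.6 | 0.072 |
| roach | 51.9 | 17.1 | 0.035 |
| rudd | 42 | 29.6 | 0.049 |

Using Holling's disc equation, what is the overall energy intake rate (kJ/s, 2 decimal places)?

0.91 kJ/s

R = (0.072×11.3 + 0.035×51.9 + 0.049×42) / (1 + 0.072×29.6 + 0.035×17.1 + 0.049×29.6) = 4.688/5.18 = 0.905 kJ/s.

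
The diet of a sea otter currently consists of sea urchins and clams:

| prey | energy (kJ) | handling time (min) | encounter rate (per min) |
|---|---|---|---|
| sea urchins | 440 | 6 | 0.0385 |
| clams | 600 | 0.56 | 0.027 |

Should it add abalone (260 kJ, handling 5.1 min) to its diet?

Yes

On sea urchins and clams alone, R = ΣλE/(1+Σλh) = 33.14/1.246 = 26.59 kJ/min.
abalone: E/h = 260/5.1 = 50.98 kJ/min.
Since 50.98 > R, including abalone increases the long-run rate.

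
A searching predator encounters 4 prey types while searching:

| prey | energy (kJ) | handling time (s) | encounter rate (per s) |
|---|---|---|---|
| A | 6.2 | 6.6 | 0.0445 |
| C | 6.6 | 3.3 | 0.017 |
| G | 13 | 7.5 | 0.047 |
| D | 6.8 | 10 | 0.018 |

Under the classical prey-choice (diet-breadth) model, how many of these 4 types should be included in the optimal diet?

4

Rank by E/h (kJ/s): C 2, G 1.73, A 0.939, D 0.68. Include each in turn until the next type's E/h falls below the running intake rate.
Rate on top 1: 0.1062. G: 1.73 > 0.1062 → include.
Rate on top 2: 0.5134. A: 0.939 > 0.5134 → include.
Rate on top 3: 0.5869. D: 0.68 > 0.5869 → include.
Optimal diet: C, G, A, D — 4 of 4 types.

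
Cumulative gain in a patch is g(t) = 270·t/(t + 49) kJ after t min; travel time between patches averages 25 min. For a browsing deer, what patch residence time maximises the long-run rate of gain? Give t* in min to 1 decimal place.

35.0 min

Optimal t* satisfies g'(t*) = g(t*)/(T + t*).
g'(t) = 270·49/(t + 49)². Setting 270·49/(t+49)² = 270t/[(t+49)(25+t)] gives 49(25+t) = t(t+49), so t² = 49×25 = 1225.
t* = √1225 = 35 min.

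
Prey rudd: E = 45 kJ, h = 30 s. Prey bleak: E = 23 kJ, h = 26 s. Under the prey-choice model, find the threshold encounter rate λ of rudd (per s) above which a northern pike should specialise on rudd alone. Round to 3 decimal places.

At the threshold, the rate on rudd alone equals the profitability of bleak: λ·45/(1 + λ·30) = 23/26 = 0.8846.
Rearranging, λ(45 − 0.8846×30) = 0.8846, so λ = 0.8846/18.46 = 0.04792 per s.

0.048 per s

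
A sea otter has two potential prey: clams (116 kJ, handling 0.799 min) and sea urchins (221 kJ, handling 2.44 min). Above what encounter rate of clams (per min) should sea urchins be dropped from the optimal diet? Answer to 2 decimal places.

Drop sea urchins once their profitability E₂/h₂ falls below the rate achievable on clams alone: E₂/h₂ = λE₁/(1 + λh₁).
Solve for λ: λE₁h₂ = E₂(1 + λh₁) → λ(E₁h₂ − E₂h₁) = E₂ → λ = E₂/(E₁h₂ − E₂h₁).
λ = 221/(116×2.44 − 221×0.799) = 221/106.5 = 2.076 per min.

2.08 per min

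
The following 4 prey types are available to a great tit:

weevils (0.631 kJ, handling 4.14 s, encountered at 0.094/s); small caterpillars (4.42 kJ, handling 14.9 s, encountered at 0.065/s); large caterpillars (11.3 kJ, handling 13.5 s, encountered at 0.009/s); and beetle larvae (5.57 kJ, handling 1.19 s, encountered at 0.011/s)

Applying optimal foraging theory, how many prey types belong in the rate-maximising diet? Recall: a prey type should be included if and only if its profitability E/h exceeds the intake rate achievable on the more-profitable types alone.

3

Profitabilities (E/h, kJ/s): beetle larvae 4.68, large caterpillars 0.837, small caterpillars 0.297, weevils 0.152. Add prey in this order while the next type's profitability exceeds the intake rate on those already taken.
Rate on top 1: 0.06048. large caterpillars: 0.837 > 0.06048 → include.
Rate on top 2: 0.1436. small caterpillars: 0.297 > 0.1436 → include.
Rate on top 3: 0.2141. weevils: 0.152 < 0.2141 → exclude; stop.
Optimal diet: beetle larvae, large caterpillars, small caterpillars — 3 of 4 types.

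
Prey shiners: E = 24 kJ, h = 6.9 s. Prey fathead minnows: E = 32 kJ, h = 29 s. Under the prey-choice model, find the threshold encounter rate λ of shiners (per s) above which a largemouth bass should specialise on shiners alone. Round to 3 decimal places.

0.067 per s

At the threshold, the rate on shiners alone equals the profitability of fathead minnows: λ·24/(1 + λ·6.9) = 32/29 = 1.103.
Rearranging, λ(24 − 1.103×6.9) = 1.103, so λ = 1.103/16.39 = 0.06734 per s.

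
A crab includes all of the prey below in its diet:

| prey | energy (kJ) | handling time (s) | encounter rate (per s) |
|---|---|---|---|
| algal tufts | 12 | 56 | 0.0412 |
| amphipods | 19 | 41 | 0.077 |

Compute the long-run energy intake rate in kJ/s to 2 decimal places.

Energy encountered per unit search time: 0.0412×12 + 0.077×19 = 1.957 kJ/s.
Handling time per unit search time: 0.0412×56 + 0.077×41 = 5.464.
Rate = 1.957/(1 + 5.464) = 0.3028 kJ/s.

0.30 kJ/s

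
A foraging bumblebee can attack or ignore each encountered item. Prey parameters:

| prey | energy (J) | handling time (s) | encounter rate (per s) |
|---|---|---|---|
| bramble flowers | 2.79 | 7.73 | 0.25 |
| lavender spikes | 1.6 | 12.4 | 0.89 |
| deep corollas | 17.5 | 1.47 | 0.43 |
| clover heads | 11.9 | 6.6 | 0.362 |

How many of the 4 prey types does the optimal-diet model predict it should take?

1

E/h in descending order: deep corollas 11.9, clover heads 1.8, bramble flowers 0.361, lavender spikes 0.129 J/s. The optimal diet is the largest prefix of this list for which every included type satisfies E_i/h_i > R on the types above it.
Rate on top 1: 4.611. clover heads: 1.8 < 4.611 → exclude; stop.
Optimal diet: deep corollas — 1 of 4 types.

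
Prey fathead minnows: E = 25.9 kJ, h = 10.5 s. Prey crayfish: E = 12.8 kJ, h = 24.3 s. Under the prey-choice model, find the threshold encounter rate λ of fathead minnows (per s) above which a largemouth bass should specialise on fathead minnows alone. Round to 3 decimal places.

At the threshold, the rate on fathead minnows alone equals the profitability of crayfish: λ·25.9/(1 + λ·10.5) = 12.8/24.3 = 0.5267.
Rearranging, λ(25.9 − 0.5267×10.5) = 0.5267, so λ = 0.5267/20.37 = 0.02586 per s.

0.026 per s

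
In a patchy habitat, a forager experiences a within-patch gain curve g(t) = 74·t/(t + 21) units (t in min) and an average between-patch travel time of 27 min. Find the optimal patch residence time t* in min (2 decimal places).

23.81 min

Optimal t* satisfies g'(t*) = g(t*)/(T + t*).
g'(t) = 74·21/(t + 21)². Setting 74·21/(t+21)² = 74t/[(t+21)(27+t)] gives 21(27+t) = t(t+21), so t² = 21×27 = 567.
t* = √567 = 23.81 min.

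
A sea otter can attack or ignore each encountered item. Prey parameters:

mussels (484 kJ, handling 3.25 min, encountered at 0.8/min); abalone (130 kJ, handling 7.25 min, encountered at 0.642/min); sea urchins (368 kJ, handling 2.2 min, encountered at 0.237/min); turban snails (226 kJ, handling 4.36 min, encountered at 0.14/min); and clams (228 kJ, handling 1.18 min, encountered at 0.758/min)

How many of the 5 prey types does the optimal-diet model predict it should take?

3

Profitabilities (E/h, kJ/min): clams 193, sea urchins 167, mussels 149, turban snails 51.8, abalone 17.9. Add prey in this order while the next type's profitability exceeds the intake rate on those already taken.
Rate on top 1: 91.23. sea urchins: 167 > 91.23 → include.
Rate on top 2: 107.6. mussels: 149 > 107.6 → include.
Rate on top 3: 129. turban snails: 51.8 < 129 → exclude; stop.
Optimal diet: clams, sea urchins, mussels — 3 of 5 types.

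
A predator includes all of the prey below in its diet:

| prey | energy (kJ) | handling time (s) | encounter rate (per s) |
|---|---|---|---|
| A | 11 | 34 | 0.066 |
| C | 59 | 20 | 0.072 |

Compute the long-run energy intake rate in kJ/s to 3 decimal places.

1.062 kJ/s

R = (0.066×11 + 0.072×59) / (1 + 0.066×34 + 0.072×20) = 4.974/4.684 = 1.062 kJ/s.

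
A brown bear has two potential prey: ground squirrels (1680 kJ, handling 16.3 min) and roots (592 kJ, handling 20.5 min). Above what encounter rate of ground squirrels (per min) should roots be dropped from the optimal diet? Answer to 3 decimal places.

0.024 per min

Drop roots once their profitability E₂/h₂ falls below the rate achievable on ground squirrels alone: E₂/h₂ = λE₁/(1 + λh₁).
Solve for λ: λE₁h₂ = E₂(1 + λh₁) → λ(E₁h₂ − E₂h₁) = E₂ → λ = E₂/(E₁h₂ − E₂h₁).
λ = 592/(1680×20.5 − 592×16.3) = 592/2.479e+04 = 0.02388 per min.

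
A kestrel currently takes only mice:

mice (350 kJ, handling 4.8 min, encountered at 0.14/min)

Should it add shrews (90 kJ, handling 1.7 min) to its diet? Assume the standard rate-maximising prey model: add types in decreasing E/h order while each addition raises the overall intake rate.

Yes

On mice alone, R = ΣλE/(1+Σλh) = 49/1.672 = 29.31 kJ/min.
Profitability of shrews: 90/1.7 = 52.94 kJ/min.
52.94 > 29.31, so adding shrews raises the average — include it.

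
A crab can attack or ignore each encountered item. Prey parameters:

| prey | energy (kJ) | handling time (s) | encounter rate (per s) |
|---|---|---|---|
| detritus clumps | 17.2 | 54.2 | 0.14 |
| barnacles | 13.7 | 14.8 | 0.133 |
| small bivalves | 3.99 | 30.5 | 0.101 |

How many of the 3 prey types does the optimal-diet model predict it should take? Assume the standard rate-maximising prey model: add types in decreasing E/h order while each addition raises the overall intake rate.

1

Profitabilities (E/h, kJ/s): barnacles 0.926, detritus clumps 0.317, small bivalves 0.131. Add prey in this order while the next type's profitability exceeds the intake rate on those already taken.
Rate on top 1: 0.6138. detritus clumps: 0.317 < 0.6138 → exclude; stop.
Optimal diet: barnacles — 1 of 3 types.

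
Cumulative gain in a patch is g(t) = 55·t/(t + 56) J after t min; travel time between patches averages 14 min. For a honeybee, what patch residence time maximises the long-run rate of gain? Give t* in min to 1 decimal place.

By the marginal value theorem, leave when the instantaneous gain rate g'(t) equals the habitat-wide average g(t)/(T + t).
g'(t) = 55·56/(t + 56)². Setting 55·56/(t+56)² = 55t/[(t+56)(14+t)] gives 56(14+t) = t(t+56), so t² = 56×14 = 784.
t* = √784 = 28 min.

28.0 min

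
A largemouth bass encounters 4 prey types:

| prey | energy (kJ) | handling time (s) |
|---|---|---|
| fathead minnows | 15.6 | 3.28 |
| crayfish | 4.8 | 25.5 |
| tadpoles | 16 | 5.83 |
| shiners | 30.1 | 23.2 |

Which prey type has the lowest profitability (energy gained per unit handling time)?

Profitability E/h (kJ/s): fathead minnows = 15.6/3.28 = 4.76, crayfish = 4.8/25.5 = 0.188, tadpoles = 16/5.83 = 2.74, shiners = 30.1/23.2 = 1.3.
Ranked: fathead minnows > tadpoles > shiners > crayfish.

crayfish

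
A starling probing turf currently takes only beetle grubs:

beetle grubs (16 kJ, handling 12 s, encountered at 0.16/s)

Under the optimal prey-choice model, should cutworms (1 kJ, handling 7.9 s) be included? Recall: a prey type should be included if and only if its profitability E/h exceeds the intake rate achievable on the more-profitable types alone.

No

On beetle grubs alone, R = ΣλE/(1+Σλh) = 2.56/2.92 = 0.8767 kJ/s.
Profitability of cutworms: 1/7.9 = 0.1266 kJ/s.
Since 0.1266 < R, time spent handling cutworms is better spent searching.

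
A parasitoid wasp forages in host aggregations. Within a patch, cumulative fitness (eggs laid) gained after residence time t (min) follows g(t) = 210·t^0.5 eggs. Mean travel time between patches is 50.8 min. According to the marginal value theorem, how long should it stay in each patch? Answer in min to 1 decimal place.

Optimal t* satisfies g'(t*) = g(t*)/(T + t*).
g'(t) = 0.5·210·t^-0.5. Setting 0.5·210·t^-0.5 = 210·t^0.5/(50.8+t) gives 0.5(50.8+t) = t, so 0.50·t = 0.5×50.8.
t* = 0.5×50.8/0.50 = 50.8 min.

50.8 min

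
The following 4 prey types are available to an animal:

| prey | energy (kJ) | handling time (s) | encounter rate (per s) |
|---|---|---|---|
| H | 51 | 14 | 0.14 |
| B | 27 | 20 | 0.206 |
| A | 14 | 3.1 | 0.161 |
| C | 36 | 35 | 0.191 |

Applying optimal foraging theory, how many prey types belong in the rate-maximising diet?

E/h in descending order: A 4.52, H 3.64, B 1.35, C 1.03 kJ/s. The optimal diet is the largest prefix of this list for which every included type satisfies E_i/h_i > R on the types above it.
Rate on top 1: 1.504. H: 3.64 > 1.504 → include.
Rate on top 2: 2.716. B: 1.35 < 2.716 → exclude; stop.
Optimal diet: A, H — 2 of 4 types.

2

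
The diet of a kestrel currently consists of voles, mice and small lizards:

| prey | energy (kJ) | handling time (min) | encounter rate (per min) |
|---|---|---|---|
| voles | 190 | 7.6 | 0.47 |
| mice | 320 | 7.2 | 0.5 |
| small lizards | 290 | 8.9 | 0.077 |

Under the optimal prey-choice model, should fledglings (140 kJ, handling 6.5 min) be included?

No

Intake rate on the current diet: R = (0.47×190 + 0.5×320 + 0.077×290) / (1 + 0.47×7.6 + 0.5×7.2 + 0.077×8.9) = 271.6/8.857 = 30.67 kJ/min.
fledglings: E/h = 140/6.5 = 21.54 kJ/min.
21.54 < 30.67, so adding fledglings would lower the average — exclude it.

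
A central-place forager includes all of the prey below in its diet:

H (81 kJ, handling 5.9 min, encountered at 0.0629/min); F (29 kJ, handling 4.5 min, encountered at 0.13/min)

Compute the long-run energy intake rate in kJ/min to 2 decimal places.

Energy encountered per unit search time: 0.0629×81 + 0.13×29 = 8.865 kJ/min.
Handling time per unit search time: 0.0629×5.9 + 0.13×4.5 = 0.9561.
Rate = 8.865/(1 + 0.9561) = 4.532 kJ/min.

4.53 kJ/min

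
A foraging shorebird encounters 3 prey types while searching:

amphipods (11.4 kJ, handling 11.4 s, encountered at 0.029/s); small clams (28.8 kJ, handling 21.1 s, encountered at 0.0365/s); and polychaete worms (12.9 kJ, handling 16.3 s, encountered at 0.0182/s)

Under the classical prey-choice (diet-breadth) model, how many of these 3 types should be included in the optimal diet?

Rank by E/h (kJ/s): small clams 1.36, amphipods 1, polychaete worms 0.791. Include each in turn until the next type's E/h falls below the running intake rate.
Rate on top 1: 0.5938. amphipods: 1 > 0.5938 → include.
Rate on top 2: 0.6578. polychaete worms: 0.791 > 0.6578 → include.
Optimal diet: small clams, amphipods, polychaete worms — 3 of 3 types.

3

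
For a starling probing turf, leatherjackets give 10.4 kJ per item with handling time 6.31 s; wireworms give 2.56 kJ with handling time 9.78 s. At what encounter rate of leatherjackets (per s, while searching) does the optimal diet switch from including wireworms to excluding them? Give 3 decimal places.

0.030 per s

At the threshold, the rate on leatherjackets alone equals the profitability of wireworms: λ·10.4/(1 + λ·6.31) = 2.56/9.78 = 0.2618.
Rearranging, λ(10.4 − 0.2618×6.31) = 0.2618, so λ = 0.2618/8.748 = 0.02992 per s.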